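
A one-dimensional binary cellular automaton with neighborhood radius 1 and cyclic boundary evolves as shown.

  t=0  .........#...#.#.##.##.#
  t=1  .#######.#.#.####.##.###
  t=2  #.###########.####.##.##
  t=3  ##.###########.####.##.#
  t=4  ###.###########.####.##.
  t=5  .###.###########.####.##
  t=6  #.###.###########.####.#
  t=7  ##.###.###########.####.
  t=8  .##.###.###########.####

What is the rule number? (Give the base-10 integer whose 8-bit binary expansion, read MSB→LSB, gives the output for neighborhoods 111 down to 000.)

  nb ###: next=#  (t=1,i=2, bit7=1)
  nb ##.: next=#  (t=0,i=18, bit6=1)
  nb #.#: next=#  (t=0,i=14, bit5=1)
  nb #..: next=.  (t=0,i=0, bit4=0)
  nb .##: next=.  (t=0,i=17, bit3=0)
  nb .#.: next=#  (t=0,i=9, bit2=1)
  nb ..#: next=.  (t=0,i=8, bit1=0)
  nb ...: next=#  (t=0,i=1, bit0=1)
  bits 11100101 = 229

229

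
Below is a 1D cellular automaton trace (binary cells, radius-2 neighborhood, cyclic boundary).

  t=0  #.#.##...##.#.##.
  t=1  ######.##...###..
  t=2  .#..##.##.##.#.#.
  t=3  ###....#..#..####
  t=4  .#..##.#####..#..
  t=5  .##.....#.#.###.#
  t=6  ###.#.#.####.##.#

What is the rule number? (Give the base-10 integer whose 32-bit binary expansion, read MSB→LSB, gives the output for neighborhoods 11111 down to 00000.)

  [31] ##### => .  t=1,i=2
  [30] ####. => #  t=1,i=4
  [29] ###.# => #  t=1,i=5
  [28] ###.. => .  t=1,i=14
  [27] ##.## => .  t=1,i=6
  [26] ##.#. => .  t=0,i=11
  [25] ##..# => #  t=1,i=15
  [24] ##... => .  t=0,i=6
  [23] #.### => .  t=4,i=7
  [22] #.##. => #  t=0,i=4
  [21] #.#.# => #  t=0,i=0
  [20] #.#.. => #  t=2,i=15
  [19] #..## => .  t=1,i=16
  [18] #..#. => #  t=2,i=0
  [17] #...# => #  t=0,i=7
  [16] #.... => #  t=3,i=4
  [15] .#### => #  t=1,i=1
  [14] .###. => #  t=1,i=13
  [13] .##.# => .  t=0,i=10
  [12] .##.. => #  t=0,i=5
  [11] .#.## => #  t=0,i=3
  [10] .#.#. => #  t=0,i=1
  [9] .#..# => #  t=2,i=2
  [8] .#... => .  t=4,i=15
  [7] ..### => .  t=1,i=0
  [6] ..##. => .  t=0,i=9
  [5] ..#.# => #  t=5,i=8
  [4] ..#.. => #  t=2,i=1
  [3] ...## => #  t=0,i=8
  [2] ...#. => .  t=3,i=6
  [1] ....# => #  t=3,i=5
  [0] ..... => .  t=5,i=5
  bits 01100010011101111101111000111010 = 1652022842

1652022842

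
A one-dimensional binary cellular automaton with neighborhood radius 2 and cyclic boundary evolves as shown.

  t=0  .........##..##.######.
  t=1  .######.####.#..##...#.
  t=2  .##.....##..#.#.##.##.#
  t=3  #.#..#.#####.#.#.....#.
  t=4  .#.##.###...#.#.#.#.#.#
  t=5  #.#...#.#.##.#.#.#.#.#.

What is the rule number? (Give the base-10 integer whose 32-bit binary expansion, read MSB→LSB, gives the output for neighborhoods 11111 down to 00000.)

  ##### -> .   bit 31 = 0  t=0,i=18
  ####. -> .   bit 30 = 0  t=0,i=20
  ###.# -> .   bit 29 = 0  t=1,i=6
  ###.. -> #   bit 28 = 1  t=0,i=21
  ##.## -> .   bit 27 = 0  t=0,i=15
  ##.#. -> #   bit 26 = 1  t=1,i=12
  ##..# -> #   bit 25 = 1  t=0,i=11
  ##... -> .   bit 24 = 0  t=0,i=22
  #.### -> #   bit 23 = 1  t=0,i=16
  #.##. -> .   bit 22 = 0  t=2,i=1
  #.#.# -> .   bit 21 = 0  t=2,i=14
  #.#.. -> .   bit 20 = 0  t=1,i=13
  #..## -> .   bit 19 = 0  t=0,i=12
  #..#. -> #   bit 18 = 1  t=2,i=11
  #...# -> #   bit 17 = 1  t=1,i=19
  #.... -> .   bit 16 = 0  t=0,i=0
  .#### -> #   bit 15 = 1  t=0,i=17
  .###. -> .   bit 14 = 0  t=4,i=7
  .##.# -> .   bit 13 = 0  t=0,i=14
  .##.. -> #   bit 12 = 1  t=0,i=10
  .#.## -> #   bit 11 = 1  t=2,i=0
  .#.#. -> #   bit 10 = 1  t=2,i=13
  .#..# -> #   bit 9 = 1  t=1,i=14
  .#... -> #   bit 8 = 1  t=3,i=16
  ..### -> #   bit 7 = 1  t=1,i=1
  ..##. -> #   bit 6 = 1  t=0,i=9
  ..#.# -> .   bit 5 = 0  t=2,i=12
  ..#.. -> .   bit 4 = 0  t=1,i=21
  ...## -> #   bit 3 = 1  t=0,i=8
  ...#. -> #   bit 2 = 1  t=1,i=20
  ....# -> .   bit 1 = 0  t=0,i=7
  ..... -> #   bit 0 = 1  t=0,i=1
  bits 00010110100001101001111111001101 = 377921485

377921485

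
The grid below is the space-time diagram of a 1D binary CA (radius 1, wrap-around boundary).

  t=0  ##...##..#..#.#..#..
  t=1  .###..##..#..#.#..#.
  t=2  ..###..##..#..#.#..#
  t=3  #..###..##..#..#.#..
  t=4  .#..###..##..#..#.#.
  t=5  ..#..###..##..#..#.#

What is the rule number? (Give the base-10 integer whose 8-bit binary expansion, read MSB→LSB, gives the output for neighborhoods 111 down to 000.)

  ###|#  b7=1 t=1,i=2
  ##.|#  b6=1 t=0,i=1
  #.#|#  b5=1 t=0,i=13
  #..|#  b4=1 t=0,i=2
  .##|.  b3=0 t=0,i=0
  .#.|.  b2=0 t=0,i=9
  ..#|.  b1=0 t=0,i=4
  ...|#  b0=1 t=0,i=3
  bits 11110001 = 241

241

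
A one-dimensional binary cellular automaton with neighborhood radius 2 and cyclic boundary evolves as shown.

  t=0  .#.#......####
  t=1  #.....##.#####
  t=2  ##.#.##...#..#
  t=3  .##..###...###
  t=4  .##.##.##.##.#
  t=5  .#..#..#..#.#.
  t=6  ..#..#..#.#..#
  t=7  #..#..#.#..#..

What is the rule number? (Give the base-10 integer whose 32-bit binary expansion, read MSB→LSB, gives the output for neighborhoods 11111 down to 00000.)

1967690473

  nb #####: next=.  (t=1,i=11, bit31=0)
  nb ####.: next=#  (t=0,i=12, bit30=1)
  nb ###.#: next=#  (t=0,i=13, bit29=1)
  nb ###..: next=#  (t=1,i=0, bit28=1)
  nb ##.##: next=.  (t=1,i=8, bit27=0)
  nb ##.#.: next=#  (t=0,i=0, bit26=1)
  nb ##..#: next=.  (t=3,i=3, bit25=0)
  nb ##...: next=#  (t=1,i=1, bit24=1)
  nb #.###: next=.  (t=1,i=9, bit23=0)
  nb #.##.: next=#  (t=2,i=5, bit22=1)
  nb #.#.#: next=.  (t=0,i=1, bit21=0)
  nb #.#..: next=.  (t=0,i=3, bit20=0)
  nb #..##: next=#  (t=2,i=12, bit19=1)
  nb #..#.: next=.  (t=5,i=0, bit18=0)
  nb #...#: next=.  (t=2,i=8, bit17=0)
  nb #....: next=.  (t=0,i=5, bit16=0)
  nb .####: next=#  (t=0,i=11, bit15=1)
  nb .###.: next=.  (t=2,i=0, bit14=0)
  nb .##.#: next=.  (t=1,i=7, bit13=0)
  nb .##..: next=#  (t=2,i=6, bit12=1)
  nb .#.##: next=.  (t=2,i=4, bit11=0)
  nb .#.#.: next=.  (t=0,i=2, bit10=0)
  nb .#..#: next=#  (t=2,i=11, bit9=1)
  nb .#...: next=.  (t=0,i=4, bit8=0)
  nb ..###: next=#  (t=0,i=10, bit7=1)
  nb ..##.: next=#  (t=1,i=6, bit6=1)
  nb ..#.#: next=#  (t=5,i=10, bit5=1)
  nb ..#..: next=.  (t=2,i=10, bit4=0)
  nb ...##: next=#  (t=0,i=9, bit3=1)
  nb ...#.: next=.  (t=2,i=9, bit2=0)
  nb ....#: next=.  (t=0,i=8, bit1=0)
  nb .....: next=#  (t=0,i=6, bit0=1)
  bits 01110101010010001001001011101001 = 1967690473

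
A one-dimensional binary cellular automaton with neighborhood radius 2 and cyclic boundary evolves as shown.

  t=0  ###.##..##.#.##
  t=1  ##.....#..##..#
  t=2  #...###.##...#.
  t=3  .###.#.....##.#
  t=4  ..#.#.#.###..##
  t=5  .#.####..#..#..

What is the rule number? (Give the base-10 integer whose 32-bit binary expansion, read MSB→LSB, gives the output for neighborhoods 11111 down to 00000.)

3291399951

  [31] ##### => #  t=0,i=0
  [30] ####. => #  t=0,i=1
  [29] ###.# => .  t=0,i=2
  [28] ###.. => .  t=1,i=1
  [27] ##.## => .  t=0,i=3
  [26] ##.#. => #  t=0,i=10
  [25] ##..# => .  t=0,i=6
  [24] ##... => .  t=1,i=2
  [23] #.### => .  t=0,i=13
  [22] #.##. => .  t=0,i=4
  [21] #.#.# => #  t=0,i=11
  [20] #.#.. => .  t=2,i=0
  [19] #..## => #  t=0,i=7
  [18] #..#. => #  t=4,i=1
  [17] #...# => #  t=2,i=2
  [16] #.... => .  t=1,i=3
  [15] .#### => #  t=0,i=14
  [14] .###. => #  t=1,i=0
  [13] .##.# => .  t=0,i=9
  [12] .##.. => .  t=0,i=5
  [11] .#.## => .  t=0,i=12
  [10] .#.#. => #  t=2,i=14
  [9] .#..# => #  t=1,i=8
  [8] .#... => #  t=2,i=1
  [7] ..### => .  t=1,i=14
  [6] ..##. => .  t=0,i=8
  [5] ..#.# => .  t=2,i=13
  [4] ..#.. => .  t=1,i=7
  [3] ...## => #  t=2,i=3
  [2] ...#. => #  t=1,i=6
  [1] ....# => #  t=1,i=5
  [0] ..... => #  t=1,i=4
  bits 11000100001011101100011100001111 = 3291399951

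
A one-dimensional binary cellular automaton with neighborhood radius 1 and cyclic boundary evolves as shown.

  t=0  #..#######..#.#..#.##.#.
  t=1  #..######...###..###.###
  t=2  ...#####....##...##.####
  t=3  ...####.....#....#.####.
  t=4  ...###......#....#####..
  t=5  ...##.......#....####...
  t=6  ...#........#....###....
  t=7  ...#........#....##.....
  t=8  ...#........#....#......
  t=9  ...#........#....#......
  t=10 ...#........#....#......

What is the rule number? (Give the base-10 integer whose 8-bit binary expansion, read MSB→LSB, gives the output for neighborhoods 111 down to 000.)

  [7] ### => #  t=0,i=4
  [6] ##. => .  t=0,i=9
  [5] #.# => #  t=0,i=13
  [4] #.. => .  t=0,i=1
  [3] .## => #  t=0,i=3
  [2] .#. => #  t=0,i=0
  [1] ..# => .  t=0,i=2
  [0] ... => .  t=1,i=10
  bits 10101100 = 172

172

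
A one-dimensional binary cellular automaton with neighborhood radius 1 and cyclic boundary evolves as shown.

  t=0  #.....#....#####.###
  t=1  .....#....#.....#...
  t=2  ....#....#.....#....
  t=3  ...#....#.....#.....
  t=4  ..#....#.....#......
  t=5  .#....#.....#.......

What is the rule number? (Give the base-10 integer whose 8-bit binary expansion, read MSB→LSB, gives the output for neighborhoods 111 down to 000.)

34

  ### -> .   bit 7 = 0  t=0,i=12
  ##. -> .   bit 6 = 0  t=0,i=0
  #.# -> #   bit 5 = 1  t=0,i=16
  #.. -> .   bit 4 = 0  t=0,i=1
  .## -> .   bit 3 = 0  t=0,i=11
  .#. -> .   bit 2 = 0  t=0,i=6
  ..# -> #   bit 1 = 1  t=0,i=5
  ... -> .   bit 0 = 0  t=0,i=2
  bits 00100010 = 34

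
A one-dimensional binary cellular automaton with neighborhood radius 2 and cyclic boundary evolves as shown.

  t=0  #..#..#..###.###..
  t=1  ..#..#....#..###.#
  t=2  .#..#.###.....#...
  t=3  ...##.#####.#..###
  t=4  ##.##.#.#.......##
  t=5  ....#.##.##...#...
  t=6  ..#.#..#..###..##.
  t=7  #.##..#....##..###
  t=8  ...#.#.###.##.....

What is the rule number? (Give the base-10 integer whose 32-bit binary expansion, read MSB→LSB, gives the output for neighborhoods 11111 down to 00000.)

  ##### -> #   bit 31 = 1  t=3,i=8
  ####. -> .   bit 30 = 0  t=3,i=9
  ###.# -> .   bit 29 = 0  t=0,i=11
  ###.. -> #   bit 28 = 1  t=0,i=15
  ##.## -> .   bit 27 = 0  t=0,i=12
  ##.#. -> .   bit 26 = 0  t=1,i=16
  ##..# -> .   bit 25 = 0  t=0,i=16
  ##... -> #   bit 24 = 1  t=2,i=9
  #.### -> #   bit 23 = 1  t=0,i=13
  #.##. -> .   bit 22 = 0  t=4,i=3
  #.#.# -> #   bit 21 = 1  t=4,i=6
  #.#.. -> .   bit 20 = 0  t=1,i=17
  #..## -> .   bit 19 = 0  t=0,i=8
  #..#. -> #   bit 18 = 1  t=0,i=2
  #...# -> #   bit 17 = 1  t=3,i=1
  #.... -> #   bit 16 = 1  t=1,i=7
  .#### -> .   bit 15 = 0  t=3,i=7
  .###. -> #   bit 14 = 1  t=0,i=10
  .##.# -> #   bit 13 = 1  t=3,i=4
  .##.. -> #   bit 12 = 1  t=5,i=10
  .#.## -> .   bit 11 = 0  t=2,i=5
  .#.#. -> #   bit 10 = 1  t=4,i=7
  .#..# -> .   bit 9 = 0  t=0,i=1
  .#... -> #   bit 8 = 1  t=1,i=6
  ..### -> .   bit 7 = 0  t=0,i=9
  ..##. -> #   bit 6 = 1  t=3,i=3
  ..#.# -> #   bit 5 = 1  t=2,i=4
  ..#.. -> .   bit 4 = 0  t=0,i=0
  ...## -> .   bit 3 = 0  t=3,i=2
  ...#. -> .   bit 2 = 0  t=1,i=9
  ....# -> #   bit 1 = 1  t=1,i=8
  ..... -> .   bit 0 = 0  t=2,i=11
  bits 10010001101001110111010101100010 = 2443670882

2443670882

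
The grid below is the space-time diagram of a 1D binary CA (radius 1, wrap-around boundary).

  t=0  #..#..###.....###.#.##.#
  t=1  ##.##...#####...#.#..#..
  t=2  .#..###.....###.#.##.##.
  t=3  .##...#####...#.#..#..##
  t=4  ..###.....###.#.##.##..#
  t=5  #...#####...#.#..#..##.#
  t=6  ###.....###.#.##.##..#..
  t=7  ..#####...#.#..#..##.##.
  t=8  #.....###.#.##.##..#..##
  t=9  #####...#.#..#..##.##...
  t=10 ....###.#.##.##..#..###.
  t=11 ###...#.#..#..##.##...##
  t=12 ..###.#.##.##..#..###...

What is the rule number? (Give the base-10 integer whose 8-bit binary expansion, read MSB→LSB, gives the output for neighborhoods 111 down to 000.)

85

  nb ###: next=.  (t=0,i=7, bit7=0)
  nb ##.: next=#  (t=0,i=0, bit6=1)
  nb #.#: next=.  (t=0,i=17, bit5=0)
  nb #..: next=#  (t=0,i=1, bit4=1)
  nb .##: next=.  (t=0,i=6, bit3=0)
  nb .#.: next=#  (t=0,i=3, bit2=1)
  nb ..#: next=.  (t=0,i=2, bit1=0)
  nb ...: next=#  (t=0,i=10, bit0=1)
  bits 01010101 = 85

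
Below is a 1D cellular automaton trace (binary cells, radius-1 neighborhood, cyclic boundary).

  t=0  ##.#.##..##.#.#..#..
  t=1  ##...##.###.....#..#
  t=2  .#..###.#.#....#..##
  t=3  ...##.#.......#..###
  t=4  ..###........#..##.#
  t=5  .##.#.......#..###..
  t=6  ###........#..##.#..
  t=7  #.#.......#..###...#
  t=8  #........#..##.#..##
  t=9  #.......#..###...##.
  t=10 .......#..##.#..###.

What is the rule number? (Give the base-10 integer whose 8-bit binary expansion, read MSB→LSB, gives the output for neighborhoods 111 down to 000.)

  nb ###: next=.  (t=1,i=0, bit7=0)
  nb ##.: next=#  (t=0,i=1, bit6=1)
  nb #.#: next=.  (t=0,i=2, bit5=0)
  nb #..: next=.  (t=0,i=7, bit4=0)
  nb .##: next=#  (t=0,i=0, bit3=1)
  nb .#.: next=.  (t=0,i=3, bit2=0)
  nb ..#: next=#  (t=0,i=8, bit1=1)
  nb ...: next=.  (t=1,i=3, bit0=0)
  bits 01001010 = 74

74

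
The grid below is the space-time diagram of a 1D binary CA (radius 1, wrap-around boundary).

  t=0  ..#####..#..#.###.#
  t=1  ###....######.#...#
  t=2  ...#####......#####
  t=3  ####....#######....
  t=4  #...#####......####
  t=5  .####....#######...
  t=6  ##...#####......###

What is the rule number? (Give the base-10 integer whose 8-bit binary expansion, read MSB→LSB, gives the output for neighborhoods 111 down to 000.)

31

  nb ###: next=.  (t=0,i=3, bit7=0)
  nb ##.: next=.  (t=0,i=6, bit6=0)
  nb #.#: next=.  (t=0,i=13, bit5=0)
  nb #..: next=#  (t=0,i=0, bit4=1)
  nb .##: next=#  (t=0,i=2, bit3=1)
  nb .#.: next=#  (t=0,i=9, bit2=1)
  nb ..#: next=#  (t=0,i=1, bit1=1)
  nb ...: next=#  (t=1,i=4, bit0=1)
  bits 00011111 = 31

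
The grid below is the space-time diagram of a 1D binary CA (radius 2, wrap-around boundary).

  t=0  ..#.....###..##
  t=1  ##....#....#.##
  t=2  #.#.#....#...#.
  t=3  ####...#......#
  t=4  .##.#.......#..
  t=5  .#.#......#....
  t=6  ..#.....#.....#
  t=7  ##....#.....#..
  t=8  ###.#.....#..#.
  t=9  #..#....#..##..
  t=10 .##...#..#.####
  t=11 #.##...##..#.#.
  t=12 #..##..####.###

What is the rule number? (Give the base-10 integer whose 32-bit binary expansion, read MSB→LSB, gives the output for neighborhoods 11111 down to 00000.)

3483637314

  ##### -> #   bit 31 = 1  t=3,i=1
  ####. -> #   bit 30 = 1  t=1,i=0
  ###.# -> .   bit 29 = 0  t=8,i=2
  ###.. -> .   bit 28 = 0  t=0,i=10
  ##.## -> #   bit 27 = 1  t=10,i=0
  ##.#. -> #   bit 26 = 1  t=4,i=3
  ##..# -> #   bit 25 = 1  t=0,i=0
  ##... -> #   bit 24 = 1  t=1,i=2
  #.### -> #   bit 23 = 1  t=1,i=13
  #.##. -> .   bit 22 = 0  t=10,i=1
  #.#.# -> #   bit 21 = 1  t=2,i=0
  #.#.. -> .   bit 20 = 0  t=2,i=4
  #..## -> .   bit 19 = 0  t=0,i=12
  #..#. -> #   bit 18 = 1  t=0,i=1
  #...# -> .   bit 17 = 0  t=2,i=11
  #.... -> .   bit 16 = 0  t=0,i=4
  .#### -> .   bit 15 = 0  t=1,i=14
  .###. -> .   bit 14 = 0  t=0,i=9
  .##.# -> .   bit 13 = 0  t=4,i=2
  .##.. -> #   bit 12 = 1  t=0,i=14
  .#.## -> .   bit 11 = 0  t=1,i=12
  .#.#. -> #   bit 10 = 1  t=2,i=1
  .#..# -> #   bit 9 = 1  t=6,i=0
  .#... -> .   bit 8 = 0  t=0,i=3
  ..### -> .   bit 7 = 0  t=0,i=8
  ..##. -> #   bit 6 = 1  t=0,i=13
  ..#.# -> .   bit 5 = 0  t=1,i=11
  ..#.. -> .   bit 4 = 0  t=0,i=2
  ...## -> .   bit 3 = 0  t=0,i=7
  ...#. -> .   bit 2 = 0  t=1,i=5
  ....# -> #   bit 1 = 1  t=0,i=6
  ..... -> .   bit 0 = 0  t=0,i=5
  bits 11001111101001000001011001000010 = 3483637314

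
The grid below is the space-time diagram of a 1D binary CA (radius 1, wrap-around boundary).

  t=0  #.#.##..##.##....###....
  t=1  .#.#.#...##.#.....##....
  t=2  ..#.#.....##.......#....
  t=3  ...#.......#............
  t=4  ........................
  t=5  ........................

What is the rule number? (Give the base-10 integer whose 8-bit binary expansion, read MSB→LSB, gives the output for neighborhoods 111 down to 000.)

  ###|#  b7=1 t=0,i=18
  ##.|#  b6=1 t=0,i=5
  #.#|#  b5=1 t=0,i=1
  #..|.  b4=0 t=0,i=6
  .##|.  b3=0 t=0,i=4
  .#.|.  b2=0 t=0,i=0
  ..#|.  b1=0 t=0,i=7
  ...|.  b0=0 t=0,i=14
  bits 11100000 = 224

224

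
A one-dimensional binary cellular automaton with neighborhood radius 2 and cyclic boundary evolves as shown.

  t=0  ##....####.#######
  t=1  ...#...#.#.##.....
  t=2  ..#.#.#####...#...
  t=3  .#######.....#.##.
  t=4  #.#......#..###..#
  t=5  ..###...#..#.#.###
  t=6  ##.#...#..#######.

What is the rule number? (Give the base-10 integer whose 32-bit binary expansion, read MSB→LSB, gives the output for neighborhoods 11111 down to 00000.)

  #####|.  b31=0 t=0,i=13
  ####.|.  b30=0 t=0,i=0
  ###.#|#  b29=1 t=0,i=9
  ###..|.  b28=0 t=0,i=1
  ##.##|.  b27=0 t=0,i=10
  ##.#.|.  b26=0 t=4,i=1
  ##..#|#  b25=1 t=3,i=17
  ##...|.  b24=0 t=0,i=2
  #.###|#  b23=1 t=0,i=11
  #.##.|.  b22=0 t=1,i=11
  #.#.#|#  b21=1 t=1,i=9
  #.#..|#  b20=1 t=4,i=2
  #..##|#  b19=1 t=3,i=0
  #..#.|#  b18=1 t=5,i=10
  #...#|.  b17=0 t=1,i=5
  #....|#  b16=1 t=0,i=3
  .####|#  b15=1 t=0,i=7
  .###.|#  b14=1 t=4,i=13
  .##.#|.  b13=0 t=4,i=0
  .##..|.  b12=0 t=1,i=12
  .#.##|#  b11=1 t=1,i=10
  .#.#.|#  b10=1 t=1,i=8
  .#..#|.  b9=0 t=4,i=10
  .#...|#  b8=1 t=1,i=4
  ..###|.  b7=0 t=0,i=6
  ..##.|#  b6=1 t=4,i=17
  ..#.#|#  b5=1 t=1,i=7
  ..#..|.  b4=0 t=1,i=3
  ...##|.  b3=0 t=0,i=5
  ...#.|#  b2=1 t=1,i=2
  ....#|.  b1=0 t=0,i=4
  .....|.  b0=0 t=1,i=0
  bits 00100010101111011100110101100100 = 582864228

582864228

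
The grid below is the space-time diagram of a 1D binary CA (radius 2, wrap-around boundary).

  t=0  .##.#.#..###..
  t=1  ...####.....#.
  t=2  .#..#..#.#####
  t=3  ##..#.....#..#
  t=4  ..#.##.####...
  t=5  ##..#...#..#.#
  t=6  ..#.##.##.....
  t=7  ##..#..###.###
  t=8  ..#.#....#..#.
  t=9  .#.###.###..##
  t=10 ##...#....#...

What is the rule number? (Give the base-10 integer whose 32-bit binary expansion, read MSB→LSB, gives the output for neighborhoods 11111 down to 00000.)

661689623

  ##### -> .   bit 31 = 0  t=2,i=11
  ####. -> .   bit 30 = 0  t=1,i=5
  ###.# -> #   bit 29 = 1  t=2,i=13
  ###.. -> .   bit 28 = 0  t=0,i=11
  ##.## -> .   bit 27 = 0  t=4,i=6
  ##.#. -> #   bit 26 = 1  t=0,i=3
  ##..# -> #   bit 25 = 1  t=3,i=2
  ##... -> #   bit 24 = 1  t=0,i=12
  #.### -> .   bit 23 = 0  t=2,i=9
  #.##. -> #   bit 22 = 1  t=4,i=4
  #.#.# -> #   bit 21 = 1  t=0,i=4
  #.#.. -> #   bit 20 = 1  t=0,i=6
  #..## -> .   bit 19 = 0  t=0,i=8
  #..#. -> .   bit 18 = 0  t=2,i=3
  #...# -> .   bit 17 = 0  t=0,i=13
  #.... -> .   bit 16 = 0  t=1,i=0
  .#### -> #   bit 15 = 1  t=1,i=4
  .###. -> .   bit 14 = 0  t=0,i=10
  .##.# -> .   bit 13 = 0  t=0,i=2
  .##.. -> #   bit 12 = 1  t=6,i=8
  .#.## -> .   bit 11 = 0  t=2,i=8
  .#.#. -> #   bit 10 = 1  t=0,i=5
  .#..# -> .   bit 9 = 0  t=0,i=7
  .#... -> #   bit 8 = 1  t=1,i=13
  ..### -> .   bit 7 = 0  t=0,i=9
  ..##. -> .   bit 6 = 0  t=0,i=1
  ..#.# -> .   bit 5 = 0  t=2,i=7
  ..#.. -> #   bit 4 = 1  t=1,i=12
  ...## -> .   bit 3 = 0  t=0,i=0
  ...#. -> #   bit 2 = 1  t=1,i=11
  ....# -> #   bit 1 = 1  t=1,i=1
  ..... -> #   bit 0 = 1  t=1,i=9
  bits 00100111011100001001010100010111 = 661689623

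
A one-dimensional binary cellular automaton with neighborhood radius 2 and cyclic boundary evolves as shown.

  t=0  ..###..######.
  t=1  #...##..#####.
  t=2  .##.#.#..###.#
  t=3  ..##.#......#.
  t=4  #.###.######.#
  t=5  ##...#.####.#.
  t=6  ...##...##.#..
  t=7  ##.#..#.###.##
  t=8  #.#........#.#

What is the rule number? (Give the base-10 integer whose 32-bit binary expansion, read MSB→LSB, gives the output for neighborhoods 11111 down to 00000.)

3724780871

  ##### -> #   bit 31 = 1  t=0,i=9
  ####. -> #   bit 30 = 1  t=0,i=11
  ###.# -> .   bit 29 = 0  t=1,i=12
  ###.. -> #   bit 28 = 1  t=0,i=4
  ##.## -> #   bit 27 = 1  t=4,i=1
  ##.#. -> #   bit 26 = 1  t=1,i=13
  ##..# -> #   bit 25 = 1  t=0,i=5
  ##... -> .   bit 24 = 0  t=0,i=13
  #.### -> .   bit 23 = 0  t=4,i=2
  #.##. -> .   bit 22 = 0  t=2,i=1
  #.#.# -> .   bit 21 = 0  t=2,i=4
  #.#.. -> .   bit 20 = 0  t=1,i=0
  #..## -> .   bit 19 = 0  t=0,i=6
  #..#. -> .   bit 18 = 0  t=7,i=5
  #...# -> #   bit 17 = 1  t=0,i=0
  #.... -> #   bit 16 = 1  t=3,i=7
  .#### -> #   bit 15 = 1  t=0,i=8
  .###. -> .   bit 14 = 0  t=0,i=3
  .##.# -> #   bit 13 = 1  t=2,i=2
  .##.. -> .   bit 12 = 0  t=1,i=5
  .#.## -> .   bit 11 = 0  t=2,i=0
  .#.#. -> #   bit 10 = 1  t=2,i=5
  .#..# -> .   bit 9 = 0  t=2,i=7
  .#... -> #   bit 8 = 1  t=1,i=1
  ..### -> .   bit 7 = 0  t=0,i=2
  ..##. -> #   bit 6 = 1  t=1,i=4
  ..#.# -> .   bit 5 = 0  t=5,i=5
  ..#.. -> .   bit 4 = 0  t=3,i=12
  ...## -> .   bit 3 = 0  t=0,i=1
  ...#. -> #   bit 2 = 1  t=3,i=11
  ....# -> #   bit 1 = 1  t=3,i=10
  ..... -> #   bit 0 = 1  t=3,i=8
  bits 11011110000000111010010101000111 = 3724780871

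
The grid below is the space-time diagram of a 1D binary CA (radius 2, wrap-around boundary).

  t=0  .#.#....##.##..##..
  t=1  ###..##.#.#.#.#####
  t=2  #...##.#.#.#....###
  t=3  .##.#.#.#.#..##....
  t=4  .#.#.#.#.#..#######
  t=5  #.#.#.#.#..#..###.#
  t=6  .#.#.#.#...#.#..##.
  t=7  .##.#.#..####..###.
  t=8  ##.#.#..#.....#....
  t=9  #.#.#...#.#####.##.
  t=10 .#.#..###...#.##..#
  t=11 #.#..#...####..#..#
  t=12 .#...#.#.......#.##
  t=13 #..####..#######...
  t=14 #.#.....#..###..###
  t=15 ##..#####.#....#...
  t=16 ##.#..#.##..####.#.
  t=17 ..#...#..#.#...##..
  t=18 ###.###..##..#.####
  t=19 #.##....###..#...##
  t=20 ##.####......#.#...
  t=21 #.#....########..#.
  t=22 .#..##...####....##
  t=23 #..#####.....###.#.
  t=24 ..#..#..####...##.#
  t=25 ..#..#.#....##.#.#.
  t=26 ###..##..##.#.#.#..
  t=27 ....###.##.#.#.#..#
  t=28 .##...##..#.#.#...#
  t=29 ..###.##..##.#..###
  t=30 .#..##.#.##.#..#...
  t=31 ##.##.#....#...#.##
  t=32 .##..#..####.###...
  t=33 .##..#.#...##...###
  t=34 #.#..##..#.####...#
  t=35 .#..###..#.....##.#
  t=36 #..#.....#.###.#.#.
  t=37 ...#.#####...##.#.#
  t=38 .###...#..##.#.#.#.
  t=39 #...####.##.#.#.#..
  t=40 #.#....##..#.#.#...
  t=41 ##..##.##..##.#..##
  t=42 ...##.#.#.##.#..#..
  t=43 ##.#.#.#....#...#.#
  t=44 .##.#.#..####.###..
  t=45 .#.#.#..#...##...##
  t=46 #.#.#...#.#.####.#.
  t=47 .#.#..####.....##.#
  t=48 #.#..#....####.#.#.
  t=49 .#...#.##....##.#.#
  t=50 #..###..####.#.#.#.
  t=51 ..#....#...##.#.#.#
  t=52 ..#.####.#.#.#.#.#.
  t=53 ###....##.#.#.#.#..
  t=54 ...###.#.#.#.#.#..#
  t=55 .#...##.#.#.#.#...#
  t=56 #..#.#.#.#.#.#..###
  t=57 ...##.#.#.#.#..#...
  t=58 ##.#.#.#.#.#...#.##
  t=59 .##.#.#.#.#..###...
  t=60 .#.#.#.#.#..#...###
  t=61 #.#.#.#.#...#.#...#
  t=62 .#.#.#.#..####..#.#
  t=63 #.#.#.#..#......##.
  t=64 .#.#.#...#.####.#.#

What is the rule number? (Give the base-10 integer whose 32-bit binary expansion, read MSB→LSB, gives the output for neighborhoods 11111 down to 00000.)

  nb #####: next=#  (t=1,i=0, bit31=1)
  nb ####.: next=.  (t=1,i=1, bit30=0)
  nb ###.#: next=#  (t=4,i=18, bit29=1)
  nb ###..: next=.  (t=1,i=2, bit28=0)
  nb ##.##: next=#  (t=0,i=10, bit27=1)
  nb ##.#.: next=#  (t=1,i=7, bit26=1)
  nb ##..#: next=.  (t=0,i=13, bit25=0)
  nb ##...: next=#  (t=0,i=17, bit24=1)
  nb #.###: next=.  (t=1,i=14, bit23=0)
  nb #.##.: next=.  (t=0,i=11, bit22=0)
  nb #.#.#: next=.  (t=1,i=8, bit21=0)
  nb #.#..: next=.  (t=0,i=3, bit20=0)
  nb #..##: next=#  (t=0,i=14, bit19=1)
  nb #..#.: next=.  (t=5,i=10, bit18=0)
  nb #...#: next=#  (t=0,i=18, bit17=1)
  nb #....: next=#  (t=0,i=5, bit16=1)
  nb .####: next=.  (t=1,i=15, bit15=0)
  nb .###.: next=.  (t=5,i=15, bit14=0)
  nb .##.#: next=.  (t=0,i=9, bit13=0)
  nb .##..: next=#  (t=0,i=12, bit12=1)
  nb .#.##: next=.  (t=1,i=13, bit11=0)
  nb .#.#.: next=#  (t=0,i=2, bit10=1)
  nb .#..#: next=.  (t=3,i=11, bit9=0)
  nb .#...: next=.  (t=0,i=4, bit8=0)
  nb ..###: next=.  (t=2,i=16, bit7=0)
  nb ..##.: next=#  (t=0,i=8, bit6=1)
  nb ..#.#: next=#  (t=0,i=1, bit5=1)
  nb ..#..: next=#  (t=5,i=11, bit4=1)
  nb ...##: next=.  (t=0,i=7, bit3=0)
  nb ...#.: next=#  (t=0,i=0, bit2=1)
  nb ....#: next=#  (t=0,i=6, bit1=1)
  nb .....: next=#  (t=3,i=17, bit0=1)
  bits 10101101000010110001010001110111 = 2903184503

2903184503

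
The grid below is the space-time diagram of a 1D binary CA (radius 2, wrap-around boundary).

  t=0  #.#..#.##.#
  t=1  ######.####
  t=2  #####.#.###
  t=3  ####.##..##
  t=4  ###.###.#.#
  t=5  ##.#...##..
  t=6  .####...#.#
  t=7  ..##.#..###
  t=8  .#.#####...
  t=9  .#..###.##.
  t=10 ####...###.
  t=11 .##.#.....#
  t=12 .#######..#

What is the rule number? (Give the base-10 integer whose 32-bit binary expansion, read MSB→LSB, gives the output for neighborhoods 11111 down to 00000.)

  [31] ##### => #  t=1,i=0
  [30] ####. => #  t=1,i=4
  [29] ###.# => .  t=1,i=5
  [28] ###.. => .  t=6,i=4
  [27] ##.## => #  t=0,i=9
  [26] ##.#. => #  t=0,i=1
  [25] ##..# => .  t=3,i=7
  [24] ##... => #  t=6,i=5
  [23] #.### => .  t=1,i=7
  [22] #.##. => #  t=0,i=7
  [21] #.#.# => #  t=2,i=6
  [20] #.#.. => #  t=0,i=2
  [19] #..## => #  t=3,i=8
  [18] #..#. => #  t=0,i=4
  [17] #...# => .  t=5,i=5
  [16] #.... => #  t=8,i=9
  [15] .#### => #  t=1,i=8
  [14] .###. => .  t=4,i=5
  [13] .##.# => #  t=0,i=0
  [12] .##.. => #  t=3,i=6
  [11] .#.## => .  t=0,i=6
  [10] .#.#. => #  t=6,i=9
  [9] .#..# => #  t=0,i=3
  [8] .#... => #  t=5,i=4
  [7] ..### => .  t=3,i=9
  [6] ..##. => .  t=5,i=0
  [5] ..#.# => #  t=0,i=5
  [4] ..#.. => #  t=9,i=1
  [3] ...## => .  t=5,i=6
  [2] ...#. => .  t=6,i=7
  [1] ....# => .  t=8,i=10
  [0] ..... => #  t=11,i=7
  bits 11001101011111011011011100110001 = 3447568177

3447568177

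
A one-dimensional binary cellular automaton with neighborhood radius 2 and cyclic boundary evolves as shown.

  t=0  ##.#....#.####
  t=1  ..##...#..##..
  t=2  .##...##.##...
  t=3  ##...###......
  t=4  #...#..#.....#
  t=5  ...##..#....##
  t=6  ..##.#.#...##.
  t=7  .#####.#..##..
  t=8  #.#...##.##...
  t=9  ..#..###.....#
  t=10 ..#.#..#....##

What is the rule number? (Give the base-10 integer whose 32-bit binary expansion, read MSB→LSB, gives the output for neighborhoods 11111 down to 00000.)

  nb #####: next=.  (t=0,i=12, bit31=0)
  nb ####.: next=.  (t=0,i=0, bit30=0)
  nb ###.#: next=.  (t=0,i=1, bit29=0)
  nb ###..: next=#  (t=3,i=7, bit28=1)
  nb ##.##: next=.  (t=2,i=8, bit27=0)
  nb ##.#.: next=#  (t=0,i=2, bit26=1)
  nb ##..#: next=#  (t=5,i=5, bit25=1)
  nb ##...: next=.  (t=1,i=4, bit24=0)
  nb #.###: next=#  (t=0,i=10, bit23=1)
  nb #.##.: next=.  (t=2,i=9, bit22=0)
  nb #.#.#: next=#  (t=6,i=5, bit21=1)
  nb #.#..: next=#  (t=0,i=3, bit20=1)
  nb #..##: next=#  (t=1,i=9, bit19=1)
  nb #..#.: next=.  (t=4,i=6, bit18=0)
  nb #...#: next=.  (t=1,i=5, bit17=0)
  nb #....: next=.  (t=0,i=5, bit16=0)
  nb .####: next=#  (t=0,i=11, bit15=1)
  nb .###.: next=.  (t=3,i=6, bit14=0)
  nb .##.#: next=#  (t=2,i=7, bit13=1)
  nb .##..: next=.  (t=1,i=3, bit12=0)
  nb .#.##: next=.  (t=0,i=9, bit11=0)
  nb .#.#.: next=.  (t=6,i=6, bit10=0)
  nb .#..#: next=.  (t=1,i=8, bit9=0)
  nb .#...: next=.  (t=0,i=4, bit8=0)
  nb ..###: next=.  (t=3,i=5, bit7=0)
  nb ..##.: next=#  (t=1,i=2, bit6=1)
  nb ..#.#: next=.  (t=0,i=8, bit5=0)
  nb ..#..: next=#  (t=1,i=7, bit4=1)
  nb ...##: next=#  (t=1,i=1, bit3=1)
  nb ...#.: next=#  (t=0,i=7, bit2=1)
  nb ....#: next=.  (t=0,i=6, bit1=0)
  nb .....: next=.  (t=3,i=10, bit0=0)
  bits 00010110101110001010000001011100 = 381198428

381198428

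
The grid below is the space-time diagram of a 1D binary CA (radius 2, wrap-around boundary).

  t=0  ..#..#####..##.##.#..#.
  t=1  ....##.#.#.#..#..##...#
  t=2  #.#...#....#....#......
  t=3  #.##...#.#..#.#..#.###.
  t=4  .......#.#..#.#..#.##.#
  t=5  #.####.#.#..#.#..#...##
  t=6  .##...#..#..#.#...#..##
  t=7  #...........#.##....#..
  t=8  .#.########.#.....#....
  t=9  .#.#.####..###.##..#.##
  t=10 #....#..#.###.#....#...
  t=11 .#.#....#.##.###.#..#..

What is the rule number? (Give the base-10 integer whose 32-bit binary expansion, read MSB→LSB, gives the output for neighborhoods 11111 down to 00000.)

  ##### -> #   bit 31 = 1  t=0,i=7
  ####. -> .   bit 30 = 0  t=0,i=8
  ###.# -> .   bit 29 = 0  t=3,i=21
  ###.. -> #   bit 28 = 1  t=0,i=9
  ##.## -> #   bit 27 = 1  t=0,i=14
  ##.#. -> #   bit 26 = 1  t=0,i=17
  ##..# -> .   bit 25 = 0  t=0,i=10
  ##... -> .   bit 24 = 0  t=1,i=19
  #.### -> #   bit 23 = 1  t=3,i=19
  #.##. -> .   bit 22 = 0  t=0,i=15
  #.#.# -> .   bit 21 = 0  t=1,i=7
  #.#.. -> #   bit 20 = 1  t=0,i=18
  #..## -> #   bit 19 = 1  t=0,i=4
  #..#. -> .   bit 18 = 0  t=0,i=20
  #...# -> .   bit 17 = 0  t=0,i=0
  #.... -> .   bit 16 = 0  t=1,i=1
  .#### -> .   bit 15 = 0  t=0,i=6
  .###. -> #   bit 14 = 1  t=3,i=20
  .##.# -> .   bit 13 = 0  t=0,i=13
  .##.. -> .   bit 12 = 0  t=1,i=18
  .#.## -> .   bit 11 = 0  t=3,i=1
  .#.#. -> .   bit 10 = 0  t=1,i=8
  .#..# -> .   bit 9 = 0  t=0,i=3
  .#... -> #   bit 8 = 1  t=0,i=22
  ..### -> #   bit 7 = 1  t=0,i=5
  ..##. -> .   bit 6 = 0  t=0,i=12
  ..#.# -> #   bit 5 = 1  t=2,i=0
  ..#.. -> .   bit 4 = 0  t=0,i=2
  ...## -> .   bit 3 = 0  t=1,i=3
  ...#. -> .   bit 2 = 0  t=0,i=1
  ....# -> #   bit 1 = 1  t=1,i=2
  ..... -> #   bit 0 = 1  t=2,i=19
  bits 10011100100110000100000110100011 = 2627223971

2627223971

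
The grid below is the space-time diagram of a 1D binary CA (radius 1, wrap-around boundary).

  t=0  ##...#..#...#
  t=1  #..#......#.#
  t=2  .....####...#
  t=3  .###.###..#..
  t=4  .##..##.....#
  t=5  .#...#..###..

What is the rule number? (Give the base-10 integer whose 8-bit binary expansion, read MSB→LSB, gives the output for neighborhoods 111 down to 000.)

137

  ### -> #   bit 7 = 1  t=0,i=0
  ##. -> .   bit 6 = 0  t=0,i=1
  #.# -> .   bit 5 = 0  t=1,i=11
  #.. -> .   bit 4 = 0  t=0,i=2
  .## -> #   bit 3 = 1  t=0,i=12
  .#. -> .   bit 2 = 0  t=0,i=5
  ..# -> .   bit 1 = 0  t=0,i=4
  ... -> #   bit 0 = 1  t=0,i=3
  bits 10001001 = 137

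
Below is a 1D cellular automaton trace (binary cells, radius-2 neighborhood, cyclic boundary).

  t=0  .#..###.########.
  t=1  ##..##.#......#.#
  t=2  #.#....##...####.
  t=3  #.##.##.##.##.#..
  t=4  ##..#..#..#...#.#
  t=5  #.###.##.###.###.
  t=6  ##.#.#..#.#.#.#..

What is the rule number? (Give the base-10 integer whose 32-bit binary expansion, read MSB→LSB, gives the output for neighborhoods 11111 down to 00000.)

  nb #####: next=.  (t=0,i=10, bit31=0)
  nb ####.: next=#  (t=0,i=14, bit30=1)
  nb ###.#: next=.  (t=0,i=6, bit29=0)
  nb ###..: next=.  (t=0,i=15, bit28=0)
  nb ##.##: next=#  (t=0,i=7, bit27=1)
  nb ##.#.: next=.  (t=1,i=6, bit26=0)
  nb ##..#: next=#  (t=0,i=16, bit25=1)
  nb ##...: next=#  (t=2,i=9, bit24=1)
  nb #.###: next=.  (t=0,i=8, bit23=0)
  nb #.##.: next=.  (t=3,i=2, bit22=0)
  nb #.#.#: next=#  (t=2,i=0, bit21=1)
  nb #.#..: next=#  (t=1,i=7, bit20=1)
  nb #..##: next=.  (t=0,i=3, bit19=0)
  nb #..#.: next=#  (t=0,i=0, bit18=1)
  nb #...#: next=.  (t=2,i=10, bit17=0)
  nb #....: next=.  (t=1,i=9, bit16=0)
  nb .####: next=.  (t=0,i=9, bit15=0)
  nb .###.: next=#  (t=0,i=5, bit14=1)
  nb .##.#: next=.  (t=1,i=5, bit13=0)
  nb .##..: next=#  (t=2,i=8, bit12=1)
  nb .#.##: next=#  (t=1,i=15, bit11=1)
  nb .#.#.: next=.  (t=2,i=1, bit10=0)
  nb .#..#: next=.  (t=0,i=2, bit9=0)
  nb .#...: next=#  (t=1,i=8, bit8=1)
  nb ..###: next=#  (t=0,i=4, bit7=1)
  nb ..##.: next=.  (t=1,i=4, bit6=0)
  nb ..#.#: next=#  (t=1,i=14, bit5=1)
  nb ..#..: next=#  (t=0,i=1, bit4=1)
  nb ...##: next=#  (t=2,i=6, bit3=1)
  nb ...#.: next=#  (t=1,i=13, bit2=1)
  nb ....#: next=#  (t=1,i=12, bit1=1)
  nb .....: next=.  (t=1,i=10, bit0=0)
  bits 01001011001101000101100110111110 = 1261722046

1261722046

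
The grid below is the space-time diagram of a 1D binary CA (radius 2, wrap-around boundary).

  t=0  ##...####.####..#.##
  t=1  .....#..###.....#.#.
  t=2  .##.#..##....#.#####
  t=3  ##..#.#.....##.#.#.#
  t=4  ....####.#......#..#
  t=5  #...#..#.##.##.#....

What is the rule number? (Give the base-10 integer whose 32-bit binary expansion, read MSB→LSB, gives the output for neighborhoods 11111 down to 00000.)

2832729509

  [31] ##### => #  t=2,i=17
  [30] ####. => .  t=0,i=0
  [29] ###.# => #  t=0,i=8
  [28] ###.. => .  t=0,i=1
  [27] ##.## => #  t=0,i=9
  [26] ##.#. => .  t=2,i=3
  [25] ##..# => .  t=0,i=14
  [24] ##... => .  t=0,i=2
  [23] #.### => #  t=0,i=10
  [22] #.##. => #  t=2,i=1
  [21] #.#.# => .  t=3,i=15
  [20] #.#.. => #  t=1,i=18
  [19] #..## => #  t=1,i=7
  [18] #..#. => .  t=0,i=15
  [17] #...# => .  t=0,i=3
  [16] #.... => .  t=1,i=0
  [15] .#### => .  t=0,i=6
  [14] .###. => .  t=1,i=9
  [13] .##.# => .  t=2,i=2
  [12] .##.. => .  t=2,i=8
  [11] .#.## => .  t=0,i=17
  [10] .#.#. => #  t=1,i=17
  [9] .#..# => .  t=1,i=6
  [8] .#... => #  t=1,i=19
  [7] ..### => #  t=0,i=5
  [6] ..##. => .  t=2,i=7
  [5] ..#.# => #  t=0,i=16
  [4] ..#.. => .  t=1,i=5
  [3] ...## => .  t=0,i=4
  [2] ...#. => #  t=1,i=4
  [1] ....# => .  t=1,i=3
  [0] ..... => #  t=1,i=1
  bits 10101000110110000000010110100101 = 2832729509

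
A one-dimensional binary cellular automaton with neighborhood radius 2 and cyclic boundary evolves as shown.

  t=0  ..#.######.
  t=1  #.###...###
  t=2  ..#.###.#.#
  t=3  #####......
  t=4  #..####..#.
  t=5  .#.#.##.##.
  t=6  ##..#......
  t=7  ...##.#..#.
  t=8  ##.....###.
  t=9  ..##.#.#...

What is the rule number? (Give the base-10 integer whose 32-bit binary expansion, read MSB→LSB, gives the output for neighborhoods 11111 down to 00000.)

1367804594

  ##### -> .   bit 31 = 0  t=0,i=6
  ####. -> #   bit 30 = 1  t=0,i=8
  ###.# -> .   bit 29 = 0  t=1,i=0
  ###.. -> #   bit 28 = 1  t=0,i=9
  ##.## -> .   bit 27 = 0  t=1,i=1
  ##.#. -> .   bit 26 = 0  t=2,i=7
  ##..# -> .   bit 25 = 0  t=4,i=7
  ##... -> #   bit 24 = 1  t=0,i=10
  #.### -> #   bit 23 = 1  t=0,i=4
  #.##. -> .   bit 22 = 0  t=5,i=5
  #.#.# -> .   bit 21 = 0  t=2,i=8
  #.#.. -> .   bit 20 = 0  t=2,i=10
  #..## -> .   bit 19 = 0  t=4,i=2
  #..#. -> #   bit 18 = 1  t=2,i=1
  #...# -> #   bit 17 = 1  t=0,i=0
  #.... -> #   bit 16 = 1  t=3,i=6
  .#### -> .   bit 15 = 0  t=0,i=5
  .###. -> .   bit 14 = 0  t=1,i=3
  .##.# -> .   bit 13 = 0  t=5,i=6
  .##.. -> .   bit 12 = 0  t=5,i=9
  .#.## -> #   bit 11 = 1  t=0,i=3
  .#.#. -> .   bit 10 = 0  t=2,i=9
  .#..# -> #   bit 9 = 1  t=2,i=0
  .#... -> .   bit 8 = 0  t=6,i=5
  ..### -> #   bit 7 = 1  t=1,i=8
  ..##. -> .   bit 6 = 0  t=6,i=0
  ..#.# -> #   bit 5 = 1  t=0,i=2
  ..#.. -> #   bit 4 = 1  t=6,i=4
  ...## -> .   bit 3 = 0  t=1,i=7
  ...#. -> .   bit 2 = 0  t=0,i=1
  ....# -> #   bit 1 = 1  t=3,i=9
  ..... -> .   bit 0 = 0  t=3,i=7
  bits 01010001100001110000101010110010 = 1367804594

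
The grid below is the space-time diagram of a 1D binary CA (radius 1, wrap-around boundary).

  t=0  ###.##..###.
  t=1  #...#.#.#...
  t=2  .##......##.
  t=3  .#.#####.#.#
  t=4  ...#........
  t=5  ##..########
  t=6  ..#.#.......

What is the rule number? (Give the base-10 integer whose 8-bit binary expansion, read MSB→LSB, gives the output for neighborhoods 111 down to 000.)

  ### -> .   bit 7 = 0  t=0,i=1
  ##. -> .   bit 6 = 0  t=0,i=2
  #.# -> .   bit 5 = 0  t=0,i=3
  #.. -> #   bit 4 = 1  t=0,i=6
  .## -> #   bit 3 = 1  t=0,i=0
  .#. -> .   bit 2 = 0  t=1,i=0
  ..# -> .   bit 1 = 0  t=0,i=7
  ... -> #   bit 0 = 1  t=1,i=2
  bits 00011001 = 25

25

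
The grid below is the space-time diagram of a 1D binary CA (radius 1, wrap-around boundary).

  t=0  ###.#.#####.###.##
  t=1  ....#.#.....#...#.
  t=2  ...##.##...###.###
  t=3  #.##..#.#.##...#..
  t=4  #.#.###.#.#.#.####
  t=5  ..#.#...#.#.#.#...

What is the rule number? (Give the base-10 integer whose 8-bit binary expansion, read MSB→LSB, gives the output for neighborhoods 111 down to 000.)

  ###|.  b7=0 t=0,i=0
  ##.|.  b6=0 t=0,i=2
  #.#|.  b5=0 t=0,i=3
  #..|#  b4=1 t=1,i=7
  .##|#  b3=1 t=0,i=6
  .#.|#  b2=1 t=0,i=4
  ..#|#  b1=1 t=1,i=3
  ...|.  b0=0 t=1,i=0
  bits 00011110 = 30

30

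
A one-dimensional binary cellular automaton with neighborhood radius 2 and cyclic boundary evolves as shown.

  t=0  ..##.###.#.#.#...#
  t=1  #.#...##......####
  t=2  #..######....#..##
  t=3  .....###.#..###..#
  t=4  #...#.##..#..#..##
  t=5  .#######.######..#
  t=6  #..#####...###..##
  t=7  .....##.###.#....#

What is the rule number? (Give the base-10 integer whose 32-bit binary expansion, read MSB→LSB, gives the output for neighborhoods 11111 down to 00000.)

3779484540

  ##### -> #   bit 31 = 1  t=1,i=16
  ####. -> #   bit 30 = 1  t=1,i=17
  ###.# -> #   bit 29 = 1  t=0,i=7
  ###.. -> .   bit 28 = 0  t=2,i=0
  ##.## -> .   bit 27 = 0  t=0,i=4
  ##.#. -> .   bit 26 = 0  t=0,i=8
  ##..# -> .   bit 25 = 0  t=2,i=1
  ##... -> #   bit 24 = 1  t=1,i=8
  #.### -> .   bit 23 = 0  t=0,i=5
  #.##. -> #   bit 22 = 1  t=4,i=6
  #.#.# -> .   bit 21 = 0  t=0,i=9
  #.#.. -> .   bit 20 = 0  t=0,i=13
  #..## -> .   bit 19 = 0  t=0,i=1
  #..#. -> #   bit 18 = 1  t=3,i=16
  #...# -> #   bit 17 = 1  t=0,i=15
  #.... -> .   bit 16 = 0  t=1,i=9
  .#### -> .   bit 15 = 0  t=1,i=15
  .###. -> #   bit 14 = 1  t=0,i=6
  .##.# -> .   bit 13 = 0  t=0,i=3
  .##.. -> #   bit 12 = 1  t=1,i=7
  .#.## -> #   bit 11 = 1  t=4,i=5
  .#.#. -> .   bit 10 = 0  t=0,i=10
  .#..# -> #   bit 9 = 1  t=0,i=0
  .#... -> #   bit 8 = 1  t=0,i=14
  ..### -> .   bit 7 = 0  t=1,i=14
  ..##. -> #   bit 6 = 1  t=0,i=2
  ..#.# -> #   bit 5 = 1  t=4,i=4
  ..#.. -> #   bit 4 = 1  t=0,i=17
  ...## -> #   bit 3 = 1  t=1,i=5
  ...#. -> #   bit 2 = 1  t=0,i=16
  ....# -> .   bit 1 = 0  t=1,i=12
  ..... -> .   bit 0 = 0  t=1,i=10
  bits 11100001010001100101101101111100 = 3779484540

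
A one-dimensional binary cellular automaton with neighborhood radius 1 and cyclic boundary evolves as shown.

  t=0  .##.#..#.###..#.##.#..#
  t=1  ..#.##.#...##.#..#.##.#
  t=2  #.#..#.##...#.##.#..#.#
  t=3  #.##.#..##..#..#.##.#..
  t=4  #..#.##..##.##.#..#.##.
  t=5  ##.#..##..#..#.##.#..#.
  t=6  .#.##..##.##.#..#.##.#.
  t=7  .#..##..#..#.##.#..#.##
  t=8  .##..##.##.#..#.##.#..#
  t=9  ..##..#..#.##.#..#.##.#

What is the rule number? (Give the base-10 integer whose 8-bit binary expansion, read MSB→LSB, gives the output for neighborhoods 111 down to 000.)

84

  ### -> .   bit 7 = 0  t=0,i=10
  ##. -> #   bit 6 = 1  t=0,i=2
  #.# -> .   bit 5 = 0  t=0,i=0
  #.. -> #   bit 4 = 1  t=0,i=5
  .## -> .   bit 3 = 0  t=0,i=1
  .#. -> #   bit 2 = 1  t=0,i=4
  ..# -> .   bit 1 = 0  t=0,i=6
  ... -> .   bit 0 = 0  t=1,i=9
  bits 01010100 = 84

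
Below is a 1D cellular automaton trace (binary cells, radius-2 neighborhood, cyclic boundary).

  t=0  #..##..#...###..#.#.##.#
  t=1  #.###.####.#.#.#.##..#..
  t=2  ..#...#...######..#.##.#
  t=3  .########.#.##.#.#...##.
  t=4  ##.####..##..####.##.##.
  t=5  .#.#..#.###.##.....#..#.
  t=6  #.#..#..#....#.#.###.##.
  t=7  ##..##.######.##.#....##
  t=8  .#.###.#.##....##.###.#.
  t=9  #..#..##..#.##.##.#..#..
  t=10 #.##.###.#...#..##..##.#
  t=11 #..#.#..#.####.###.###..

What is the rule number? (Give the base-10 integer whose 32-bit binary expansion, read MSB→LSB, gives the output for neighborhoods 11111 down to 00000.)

2494510550

  nb #####: next=#  (t=2,i=12, bit31=1)
  nb ####.: next=.  (t=1,i=8, bit30=0)
  nb ###.#: next=.  (t=1,i=4, bit29=0)
  nb ###..: next=#  (t=0,i=13, bit28=1)
  nb ##.##: next=.  (t=0,i=22, bit27=0)
  nb ##.#.: next=#  (t=1,i=10, bit26=1)
  nb ##..#: next=.  (t=0,i=1, bit25=0)
  nb ##...: next=.  (t=5,i=14, bit24=0)
  nb #.###: next=#  (t=1,i=2, bit23=1)
  nb #.##.: next=.  (t=0,i=20, bit22=0)
  nb #.#.#: next=#  (t=0,i=18, bit21=1)
  nb #.#..: next=.  (t=2,i=23, bit20=0)
  nb #..##: next=#  (t=0,i=2, bit19=1)
  nb #..#.: next=#  (t=0,i=6, bit18=1)
  nb #...#: next=#  (t=0,i=9, bit17=1)
  nb #....: next=#  (t=5,i=15, bit16=1)
  nb .####: next=.  (t=1,i=7, bit15=0)
  nb .###.: next=.  (t=0,i=12, bit14=0)
  nb .##.#: next=#  (t=0,i=21, bit13=1)
  nb .##..: next=#  (t=0,i=0, bit12=1)
  nb .#.##: next=.  (t=0,i=19, bit11=0)
  nb .#.#.: next=#  (t=0,i=17, bit10=1)
  nb .#..#: next=.  (t=1,i=22, bit9=0)
  nb .#...: next=#  (t=0,i=8, bit8=1)
  nb ..###: next=#  (t=0,i=11, bit7=1)
  nb ..##.: next=#  (t=0,i=3, bit6=1)
  nb ..#.#: next=.  (t=0,i=16, bit5=0)
  nb ..#..: next=#  (t=0,i=7, bit4=1)
  nb ...##: next=.  (t=0,i=10, bit3=0)
  nb ...#.: next=#  (t=2,i=5, bit2=1)
  nb ....#: next=#  (t=5,i=17, bit1=1)
  nb .....: next=.  (t=5,i=16, bit0=0)
  bits 10010100101011110011010111010110 = 2494510550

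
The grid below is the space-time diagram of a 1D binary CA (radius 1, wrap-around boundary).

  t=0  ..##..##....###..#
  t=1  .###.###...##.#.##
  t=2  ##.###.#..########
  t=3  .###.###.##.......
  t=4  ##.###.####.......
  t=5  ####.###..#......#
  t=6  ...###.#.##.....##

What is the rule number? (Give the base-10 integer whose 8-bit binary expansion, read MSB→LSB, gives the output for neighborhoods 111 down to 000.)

  nb ###: next=.  (t=0,i=13, bit7=0)
  nb ##.: next=#  (t=0,i=3, bit6=1)
  nb #.#: next=#  (t=1,i=0, bit5=1)
  nb #..: next=.  (t=0,i=0, bit4=0)
  nb .##: next=#  (t=0,i=2, bit3=1)
  nb .#.: next=#  (t=0,i=17, bit2=1)
  nb ..#: next=#  (t=0,i=1, bit1=1)
  nb ...: next=.  (t=0,i=9, bit0=0)
  bits 01101110 = 110

110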